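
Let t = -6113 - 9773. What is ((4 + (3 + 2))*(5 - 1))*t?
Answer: -571896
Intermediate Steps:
t = -15886
((4 + (3 + 2))*(5 - 1))*t = ((4 + (3 + 2))*(5 - 1))*(-15886) = ((4 + 5)*4)*(-15886) = (9*4)*(-15886) = 36*(-15886) = -571896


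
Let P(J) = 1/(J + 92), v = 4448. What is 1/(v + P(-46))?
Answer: 46/204609 ≈ 0.00022482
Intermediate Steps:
P(J) = 1/(92 + J)
1/(v + P(-46)) = 1/(4448 + 1/(92 - 46)) = 1/(4448 + 1/46) = 1/(204609/46) = 46/204609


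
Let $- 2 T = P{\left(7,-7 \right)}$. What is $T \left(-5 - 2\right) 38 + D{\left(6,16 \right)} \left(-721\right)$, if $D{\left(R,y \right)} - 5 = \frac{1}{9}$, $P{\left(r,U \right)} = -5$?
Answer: $- \frac{39151}{9} \approx -4350.1$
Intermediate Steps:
$T = \frac{5}{2}$ ($T = \left(- \frac{1}{2}\right) \left(-5\right) = \frac{5}{2} \approx 2.5$)
$D{\left(R,y \right)} = \frac{46}{9}$ ($D{\left(R,y \right)} = 5 + \frac{1}{9} = \frac{46}{9}$)
$T \left(-5 - 2\right) 38 + D{\left(6,16 \right)} \left(-721\right) = \frac{5 \left(-5 - 2\right)}{2} \cdot 38 + \frac{46}{9} \left(-721\right) = \frac{5 \left(-5 - 2\right)}{2} \cdot 38 - \frac{33166}{9} = \frac{5}{2} \left(-7\right) 38 - \frac{33166}{9} = \left(- \frac{35}{2}\right) 38 - \frac{33166}{9} = -665 - \frac{33166}{9} = - \frac{39151}{9}$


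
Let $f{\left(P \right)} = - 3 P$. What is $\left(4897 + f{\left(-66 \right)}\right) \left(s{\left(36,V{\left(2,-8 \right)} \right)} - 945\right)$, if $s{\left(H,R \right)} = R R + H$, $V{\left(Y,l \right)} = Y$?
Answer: $-4610975$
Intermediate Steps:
$s{\left(H,R \right)} = H + R^{2}$ ($s{\left(H,R \right)} = R^{2} + H = H + R^{2}$)
$\left(4897 + f{\left(-66 \right)}\right) \left(s{\left(36,V{\left(2,-8 \right)} \right)} - 945\right) = \left(4897 - -198\right) \left(\left(36 + 2^{2}\right) - 945\right) = \left(4897 + 198\right) \left(\left(36 + 4\right) - 945\right) = 5095 \left(40 - 945\right) = 5095 \left(-905\right) = -4610975$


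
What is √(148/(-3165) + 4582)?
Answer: √45898456530/3165 ≈ 67.690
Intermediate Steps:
√(148/(-3165) + 4582) = √(148*(-1/3165) + 4582) = √(-148/3165 + 4582) = √(14501882/3165) = √45898456530/3165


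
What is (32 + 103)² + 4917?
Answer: 23142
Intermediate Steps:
(32 + 103)² + 4917 = 135² + 4917 = 18225 + 4917 = 23142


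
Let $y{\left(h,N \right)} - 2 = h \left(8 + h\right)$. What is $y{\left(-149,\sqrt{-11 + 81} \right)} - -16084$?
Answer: $37095$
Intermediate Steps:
$y{\left(h,N \right)} = 2 + h \left(8 + h\right)$
$y{\left(-149,\sqrt{-11 + 81} \right)} - -16084 = \left(2 + \left(-149\right)^{2} + 8 \left(-149\right)\right) - -16084 = \left(2 + 22201 - 1192\right) + 16084 = 21011 + 16084 = 37095$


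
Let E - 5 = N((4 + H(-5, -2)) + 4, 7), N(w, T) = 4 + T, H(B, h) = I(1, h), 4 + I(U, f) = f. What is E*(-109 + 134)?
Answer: 400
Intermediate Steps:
I(U, f) = -4 + f
H(B, h) = -4 + h
E = 16 (E = 5 + (4 + 7) = 5 + 11 = 16)
E*(-109 + 134) = 16*(-109 + 134) = 16*25 = 400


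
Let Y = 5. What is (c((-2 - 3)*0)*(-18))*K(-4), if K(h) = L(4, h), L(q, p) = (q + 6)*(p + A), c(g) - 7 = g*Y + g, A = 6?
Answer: -2520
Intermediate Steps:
c(g) = 7 + 6*g (c(g) = 7 + (g*5 + g) = 7 + (5*g + g) = 7 + 6*g)
L(q, p) = (6 + p)*(6 + q) (L(q, p) = (q + 6)*(p + 6) = (6 + q)*(6 + p) = (6 + p)*(6 + q))
K(h) = 60 + 10*h (K(h) = 36 + 6*h + 6*4 + h*4 = 36 + 6*h + 24 + 4*h = 60 + 10*h)
(c((-2 - 3)*0)*(-18))*K(-4) = ((7 + 6*((-2 - 3)*0))*(-18))*(60 + 10*(-4)) = ((7 + 6*(-5*0))*(-18))*(60 - 40) = ((7 + 6*0)*(-18))*20 = ((7 + 0)*(-18))*20 = (7*(-18))*20 = -126*20 = -2520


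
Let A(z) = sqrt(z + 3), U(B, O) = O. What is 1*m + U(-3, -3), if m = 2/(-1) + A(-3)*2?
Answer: -5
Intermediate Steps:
A(z) = sqrt(3 + z)
m = -2 (m = 2/(-1) + sqrt(3 - 3)*2 = 2*(-1) + sqrt(0)*2 = -2 + 0*2 = -2 + 0 = -2)
1*m + U(-3, -3) = 1*(-2) - 3 = -2 - 3 = -5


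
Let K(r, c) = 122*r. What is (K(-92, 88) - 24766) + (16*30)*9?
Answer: -31670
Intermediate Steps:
(K(-92, 88) - 24766) + (16*30)*9 = (122*(-92) - 24766) + (16*30)*9 = (-11224 - 24766) + 480*9 = -35990 + 4320 = -31670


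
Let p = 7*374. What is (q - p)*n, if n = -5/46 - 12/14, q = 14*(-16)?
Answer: 63133/23 ≈ 2744.9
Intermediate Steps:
p = 2618
q = -224
n = -311/322 (n = -5*1/46 - 12*1/14 = -5/46 - 6/7 = -311/322 ≈ -0.96584)
(q - p)*n = (-224 - 1*2618)*(-311/322) = (-224 - 2618)*(-311/322) = -2842*(-311/322) = 63133/23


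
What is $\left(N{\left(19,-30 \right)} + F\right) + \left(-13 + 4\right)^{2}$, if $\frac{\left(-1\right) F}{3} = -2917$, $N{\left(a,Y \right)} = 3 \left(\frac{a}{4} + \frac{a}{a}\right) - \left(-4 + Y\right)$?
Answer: $\frac{35533}{4} \approx 8883.3$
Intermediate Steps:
$N{\left(a,Y \right)} = 7 - Y + \frac{3 a}{4}$ ($N{\left(a,Y \right)} = 3 \left(a \frac{1}{4} + 1\right) - \left(-4 + Y\right) = 3 \left(\frac{a}{4} + 1\right) - \left(-4 + Y\right) = 3 \left(1 + \frac{a}{4}\right) - \left(-4 + Y\right) = \left(3 + \frac{3 a}{4}\right) - \left(-4 + Y\right) = 7 - Y + \frac{3 a}{4}$)
$F = 8751$ ($F = \left(-3\right) \left(-2917\right) = 8751$)
$\left(N{\left(19,-30 \right)} + F\right) + \left(-13 + 4\right)^{2} = \left(\left(7 - -30 + \frac{3}{4} \cdot 19\right) + 8751\right) + \left(-13 + 4\right)^{2} = \left(\left(7 + 30 + \frac{57}{4}\right) + 8751\right) + \left(-9\right)^{2} = \left(\frac{205}{4} + 8751\right) + 81 = \frac{35209}{4} + 81 = \frac{35533}{4}$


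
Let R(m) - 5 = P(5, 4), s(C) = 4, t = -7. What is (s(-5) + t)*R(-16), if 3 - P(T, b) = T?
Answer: -9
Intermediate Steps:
P(T, b) = 3 - T
R(m) = 3 (R(m) = 5 + (3 - 1*5) = 5 + (3 - 5) = 5 - 2 = 3)
(s(-5) + t)*R(-16) = (4 - 7)*3 = -3*3 = -9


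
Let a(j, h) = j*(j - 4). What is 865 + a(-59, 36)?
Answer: 4582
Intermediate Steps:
a(j, h) = j*(-4 + j)
865 + a(-59, 36) = 865 - 59*(-4 - 59) = 865 - 59*(-63) = 865 + 3717 = 4582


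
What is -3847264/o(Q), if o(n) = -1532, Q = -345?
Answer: 961816/383 ≈ 2511.3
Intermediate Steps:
-3847264/o(Q) = -3847264/(-1532) = -3847264*(-1/1532) = 961816/383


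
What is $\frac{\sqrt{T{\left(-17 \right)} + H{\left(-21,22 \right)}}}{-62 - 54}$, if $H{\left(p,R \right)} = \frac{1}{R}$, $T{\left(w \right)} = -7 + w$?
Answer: $- \frac{i \sqrt{11594}}{2552} \approx - 0.042193 i$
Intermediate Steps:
$\frac{\sqrt{T{\left(-17 \right)} + H{\left(-21,22 \right)}}}{-62 - 54} = \frac{\sqrt{\left(-7 - 17\right) + \frac{1}{22}}}{-62 - 54} = \frac{\sqrt{-24 + \frac{1}{22}}}{-116} = \sqrt{- \frac{527}{22}} \left(- \frac{1}{116}\right) = \frac{i \sqrt{11594}}{22} \left(- \frac{1}{116}\right) = - \frac{i \sqrt{11594}}{2552}$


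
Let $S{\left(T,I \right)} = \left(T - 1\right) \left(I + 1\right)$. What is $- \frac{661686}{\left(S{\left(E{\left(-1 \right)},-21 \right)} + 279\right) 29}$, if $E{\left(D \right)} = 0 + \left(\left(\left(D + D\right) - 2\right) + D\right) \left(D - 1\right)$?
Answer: $- \frac{220562}{957} \approx -230.47$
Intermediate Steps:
$E{\left(D \right)} = \left(-1 + D\right) \left(-2 + 3 D\right)$ ($E{\left(D \right)} = 0 + \left(\left(2 D - 2\right) + D\right) \left(-1 + D\right) = 0 + \left(\left(-2 + 2 D\right) + D\right) \left(-1 + D\right) = 0 + \left(-2 + 3 D\right) \left(-1 + D\right) = 0 + \left(-1 + D\right) \left(-2 + 3 D\right) = \left(-1 + D\right) \left(-2 + 3 D\right)$)
$S{\left(T,I \right)} = \left(1 + I\right) \left(-1 + T\right)$ ($S{\left(T,I \right)} = \left(-1 + T\right) \left(1 + I\right) = \left(1 + I\right) \left(-1 + T\right)$)
$- \frac{661686}{\left(S{\left(E{\left(-1 \right)},-21 \right)} + 279\right) 29} = - \frac{661686}{\left(\left(-1 + \left(2 - -5 + 3 \left(-1\right)^{2}\right) - -21 - 21 \left(2 - -5 + 3 \left(-1\right)^{2}\right)\right) + 279\right) 29} = - \frac{661686}{\left(\left(-1 + \left(2 + 5 + 3 \cdot 1\right) + 21 - 21 \left(2 + 5 + 3 \cdot 1\right)\right) + 279\right) 29} = - \frac{661686}{\left(\left(-1 + \left(2 + 5 + 3\right) + 21 - 21 \left(2 + 5 + 3\right)\right) + 279\right) 29} = - \frac{661686}{\left(\left(-1 + 10 + 21 - 210\right) + 279\right) 29} = - \frac{661686}{\left(-180 + 279\right) 29} = - \frac{661686}{99 \cdot 29} = - \frac{661686}{2871} = \left(-661686\right) \frac{1}{2871} = - \frac{220562}{957}$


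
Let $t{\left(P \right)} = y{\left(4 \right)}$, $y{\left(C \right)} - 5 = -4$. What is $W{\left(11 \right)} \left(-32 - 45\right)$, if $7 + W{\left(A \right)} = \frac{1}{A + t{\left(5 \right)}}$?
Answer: $\frac{6391}{12} \approx 532.58$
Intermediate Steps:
$y{\left(C \right)} = 1$ ($y{\left(C \right)} = 5 - 4 = 1$)
$t{\left(P \right)} = 1$
$W{\left(A \right)} = -7 + \frac{1}{1 + A}$ ($W{\left(A \right)} = -7 + \frac{1}{A + 1} = -7 + \frac{1}{1 + A}$)
$W{\left(11 \right)} \left(-32 - 45\right) = \frac{-6 - 77}{1 + 11} \left(-32 - 45\right) = \frac{-6 - 77}{12} \left(-77\right) = \frac{1}{12} \left(-83\right) \left(-77\right) = \left(- \frac{83}{12}\right) \left(-77\right) = \frac{6391}{12}$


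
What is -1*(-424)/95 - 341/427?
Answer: 148653/40565 ≈ 3.6646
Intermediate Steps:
-1*(-424)/95 - 341/427 = 424*(1/95) - 341*1/427 = 424/95 - 341/427 = 148653/40565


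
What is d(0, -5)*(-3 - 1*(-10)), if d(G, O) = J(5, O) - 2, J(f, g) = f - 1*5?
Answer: -14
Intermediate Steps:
J(f, g) = -5 + f (J(f, g) = f - 5 = -5 + f)
d(G, O) = -2 (d(G, O) = (-5 + 5) - 2 = 0 - 2 = -2)
d(0, -5)*(-3 - 1*(-10)) = -2*(-3 - 1*(-10)) = -2*(-3 + 10) = -2*7 = -14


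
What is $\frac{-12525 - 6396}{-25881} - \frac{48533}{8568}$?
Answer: $- \frac{364655815}{73916136} \approx -4.9334$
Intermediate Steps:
$\frac{-12525 - 6396}{-25881} - \frac{48533}{8568} = \left(-12525 - 6396\right) \left(- \frac{1}{25881}\right) - \frac{48533}{8568} = \left(-18921\right) \left(- \frac{1}{25881}\right) - \frac{48533}{8568} = \frac{6307}{8627} - \frac{48533}{8568} = - \frac{364655815}{73916136}$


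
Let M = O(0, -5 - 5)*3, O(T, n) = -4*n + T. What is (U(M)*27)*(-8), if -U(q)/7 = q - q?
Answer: 0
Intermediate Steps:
O(T, n) = T - 4*n
M = 120 (M = (0 - 4*(-5 - 5))*3 = (0 - 4*(-10))*3 = (0 + 40)*3 = 40*3 = 120)
U(q) = 0 (U(q) = -7*(q - q) = -7*0 = 0)
(U(M)*27)*(-8) = (0*27)*(-8) = 0*(-8) = 0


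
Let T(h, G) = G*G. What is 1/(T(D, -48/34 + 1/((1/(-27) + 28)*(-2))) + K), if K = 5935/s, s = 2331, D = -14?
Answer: 1536009885900/7050291218431 ≈ 0.21786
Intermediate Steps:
T(h, G) = G²
K = 5935/2331 ≈ 2.5461
1/(T(D, -48/34 + 1/((1/(-27) + 28)*(-2))) + K) = 1/((-48/34 + 1/((1/(-27) + 28)*(-2)))² + 5935/2331) = 1/((-48*1/34 - ½/(1*(-1/27) + 28))² + 5935/2331) = 1/((-24/17 - ½/(-1/27 + 28))² + 5935/2331) = 1/((-24/17 - ½/(755/27))² + 5935/2331) = 1/((-24/17 + (27/755)*(-½))² + 5935/2331) = 1/((-24/17 - 27/1510)² + 5935/2331) = 1/((-36699/25670)² + 5935/2331) = 1/(1346816601/658948900 + 5935/2331) = 1/(7050291218431/1536009885900) = 1536009885900/7050291218431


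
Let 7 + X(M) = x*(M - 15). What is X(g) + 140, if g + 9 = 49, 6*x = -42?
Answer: -42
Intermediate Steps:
x = -7 (x = (⅙)*(-42) = -7)
g = 40 (g = -9 + 49 = 40)
X(M) = 98 - 7*M (X(M) = -7 - 7*(M - 15) = -7 - 7*(-15 + M) = -7 + (105 - 7*M) = 98 - 7*M)
X(g) + 140 = (98 - 7*40) + 140 = (98 - 280) + 140 = -182 + 140 = -42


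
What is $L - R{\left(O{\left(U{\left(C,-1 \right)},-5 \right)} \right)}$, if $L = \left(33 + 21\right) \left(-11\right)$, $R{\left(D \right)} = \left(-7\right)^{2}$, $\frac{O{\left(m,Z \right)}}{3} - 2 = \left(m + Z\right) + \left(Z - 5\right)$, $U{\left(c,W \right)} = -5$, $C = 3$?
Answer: $-643$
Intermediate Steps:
$O{\left(m,Z \right)} = -9 + 3 m + 6 Z$ ($O{\left(m,Z \right)} = 6 + 3 \left(\left(m + Z\right) + \left(Z - 5\right)\right) = 6 + 3 \left(\left(Z + m\right) + \left(-5 + Z\right)\right) = 6 + 3 \left(-5 + m + 2 Z\right) = 6 + \left(-15 + 3 m + 6 Z\right) = -9 + 3 m + 6 Z$)
$R{\left(D \right)} = 49$
$L = -594$ ($L = 54 \left(-11\right) = -594$)
$L - R{\left(O{\left(U{\left(C,-1 \right)},-5 \right)} \right)} = -594 - 49 = -643$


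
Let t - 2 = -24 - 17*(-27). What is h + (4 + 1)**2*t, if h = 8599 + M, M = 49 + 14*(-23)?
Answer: 19251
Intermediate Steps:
t = 437 (t = 2 + (-24 - 17*(-27)) = 2 + (-24 + 459) = 2 + 435 = 437)
M = -273 (M = 49 - 322 = -273)
h = 8326 (h = 8599 - 273 = 8326)
h + (4 + 1)**2*t = 8326 + (4 + 1)**2*437 = 8326 + 5**2*437 = 8326 + 25*437 = 8326 + 10925 = 19251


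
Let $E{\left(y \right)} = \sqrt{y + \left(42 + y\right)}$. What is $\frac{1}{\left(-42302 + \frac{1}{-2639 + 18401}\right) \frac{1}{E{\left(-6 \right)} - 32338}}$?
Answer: $\frac{509711556}{666764123} - \frac{15762 \sqrt{30}}{666764123} \approx 0.76433$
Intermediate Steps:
$E{\left(y \right)} = \sqrt{42 + 2 y}$
$\frac{1}{\left(-42302 + \frac{1}{-2639 + 18401}\right) \frac{1}{E{\left(-6 \right)} - 32338}} = \frac{1}{\left(-42302 + \frac{1}{-2639 + 18401}\right) \frac{1}{\sqrt{42 + 2 \left(-6\right)} - 32338}} = \frac{1}{\left(-42302 + \frac{1}{15762}\right) \frac{1}{\sqrt{42 - 12} - 32338}} = \frac{1}{\left(-42302 + \frac{1}{15762}\right) \frac{1}{\sqrt{30} - 32338}} = \frac{1}{\left(- \frac{666764123}{15762}\right) \frac{1}{-32338 + \sqrt{30}}} = \frac{509711556}{666764123} - \frac{15762 \sqrt{30}}{666764123}$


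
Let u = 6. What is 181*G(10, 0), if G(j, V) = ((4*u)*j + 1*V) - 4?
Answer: 42716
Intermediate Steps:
G(j, V) = -4 + V + 24*j (G(j, V) = ((4*6)*j + 1*V) - 4 = (24*j + V) - 4 = (V + 24*j) - 4 = -4 + V + 24*j)
181*G(10, 0) = 181*(-4 + 0 + 24*10) = 181*(-4 + 0 + 240) = 181*236 = 42716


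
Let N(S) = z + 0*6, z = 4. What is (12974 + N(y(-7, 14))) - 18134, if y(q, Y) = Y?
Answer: -5156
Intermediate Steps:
N(S) = 4 (N(S) = 4 + 0*6 = 4 + 0 = 4)
(12974 + N(y(-7, 14))) - 18134 = (12974 + 4) - 18134 = 12978 - 18134 = -5156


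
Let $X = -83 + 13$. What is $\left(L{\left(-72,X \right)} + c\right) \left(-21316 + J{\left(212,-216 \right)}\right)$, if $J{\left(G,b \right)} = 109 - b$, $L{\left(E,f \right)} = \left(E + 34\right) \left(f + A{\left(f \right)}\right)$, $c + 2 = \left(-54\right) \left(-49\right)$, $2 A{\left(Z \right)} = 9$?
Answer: $-107746803$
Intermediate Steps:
$A{\left(Z \right)} = \frac{9}{2}$ ($A{\left(Z \right)} = \frac{1}{2} \cdot 9 = \frac{9}{2}$)
$c = 2644$ ($c = -2 - -2646 = -2 + 2646 = 2644$)
$X = -70$
$L{\left(E,f \right)} = \left(34 + E\right) \left(\frac{9}{2} + f\right)$ ($L{\left(E,f \right)} = \left(E + 34\right) \left(f + \frac{9}{2}\right) = \left(34 + E\right) \left(\frac{9}{2} + f\right)$)
$\left(L{\left(-72,X \right)} + c\right) \left(-21316 + J{\left(212,-216 \right)}\right) = \left(\left(153 + 34 \left(-70\right) + \frac{9}{2} \left(-72\right) - -5040\right) + 2644\right) \left(-21316 + \left(109 - -216\right)\right) = \left(\left(153 - 2380 - 324 + 5040\right) + 2644\right) \left(-21316 + \left(109 + 216\right)\right) = \left(2489 + 2644\right) \left(-21316 + 325\right) = 5133 \left(-20991\right) = -107746803$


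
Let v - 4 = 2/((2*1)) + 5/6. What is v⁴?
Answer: 1500625/1296 ≈ 1157.9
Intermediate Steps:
v = 35/6 (v = 4 + (2/((2*1)) + 5/6) = 4 + (2/2 + 5*(⅙)) = 4 + (2*(½) + ⅚) = 4 + (1 + ⅚) = 4 + 11/6 = 35/6 ≈ 5.8333)
v⁴ = (35/6)⁴ = 1500625/1296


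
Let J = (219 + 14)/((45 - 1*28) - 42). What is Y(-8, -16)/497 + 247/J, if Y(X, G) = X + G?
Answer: -3074567/115801 ≈ -26.550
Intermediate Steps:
J = -233/25 (J = 233/((45 - 28) - 42) = 233/(17 - 42) = 233/(-25) = 233*(-1/25) = -233/25 ≈ -9.3200)
Y(X, G) = G + X
Y(-8, -16)/497 + 247/J = (-16 - 8)/497 + 247/(-233/25) = -24*1/497 + 247*(-25/233) = -24/497 - 6175/233 = -3074567/115801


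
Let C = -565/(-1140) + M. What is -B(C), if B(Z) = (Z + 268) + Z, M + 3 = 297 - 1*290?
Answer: -31577/114 ≈ -276.99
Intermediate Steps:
M = 4 (M = -3 + (297 - 1*290) = -3 + (297 - 290) = -3 + 7 = 4)
C = 1025/228 (C = -565/(-1140) + 4 = -565*(-1/1140) + 4 = 113/228 + 4 = 1025/228 ≈ 4.4956)
B(Z) = 268 + 2*Z (B(Z) = (268 + Z) + Z = 268 + 2*Z)
-B(C) = -(268 + 2*(1025/228)) = -(268 + 1025/114) = -1*31577/114 = -31577/114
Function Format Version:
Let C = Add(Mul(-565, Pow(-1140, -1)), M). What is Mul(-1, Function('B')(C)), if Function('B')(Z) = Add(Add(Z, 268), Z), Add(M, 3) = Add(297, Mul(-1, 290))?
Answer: Rational(-31577, 114) ≈ -276.99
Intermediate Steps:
M = 4 (M = Add(-3, Add(297, Mul(-1, 290))) = Add(-3, Add(297, -290)) = Add(-3, 7) = 4)
C = Rational(1025, 228) (C = Add(Mul(-565, Pow(-1140, -1)), 4) = Add(Mul(-565, Rational(-1, 1140)), 4) = Add(Rational(113, 228), 4) = Rational(1025, 228) ≈ 4.4956)
Function('B')(Z) = Add(268, Mul(2, Z)) (Function('B')(Z) = Add(Add(268, Z), Z) = Add(268, Mul(2, Z)))
Mul(-1, Function('B')(C)) = Mul(-1, Add(268, Mul(2, Rational(1025, 228)))) = Mul(-1, Add(268, Rational(1025, 114))) = Mul(-1, Rational(31577, 114)) = Rational(-31577, 114)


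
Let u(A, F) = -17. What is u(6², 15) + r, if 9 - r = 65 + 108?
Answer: -181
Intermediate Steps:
r = -164 (r = 9 - (65 + 108) = 9 - 1*173 = 9 - 173 = -164)
u(6², 15) + r = -17 - 164 = -181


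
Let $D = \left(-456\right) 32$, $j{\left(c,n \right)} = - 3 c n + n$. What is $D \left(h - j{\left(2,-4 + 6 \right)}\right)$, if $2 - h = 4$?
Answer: $-116736$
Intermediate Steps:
$j{\left(c,n \right)} = n - 3 c n$ ($j{\left(c,n \right)} = - 3 c n + n = n - 3 c n$)
$h = -2$ ($h = 2 - 4 = -2$)
$D = -14592$
$D \left(h - j{\left(2,-4 + 6 \right)}\right) = - 14592 \left(-2 - \left(-4 + 6\right) \left(1 - 6\right)\right) = - 14592 \left(-2 - 2 \left(1 - 6\right)\right) = - 14592 \left(-2 - 2 \left(-5\right)\right) = - 14592 \left(-2 - -10\right) = - 14592 \left(-2 + 10\right) = \left(-14592\right) 8 = -116736$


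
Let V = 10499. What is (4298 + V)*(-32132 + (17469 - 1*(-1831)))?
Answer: -189875104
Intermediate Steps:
(4298 + V)*(-32132 + (17469 - 1*(-1831))) = (4298 + 10499)*(-32132 + (17469 - 1*(-1831))) = 14797*(-32132 + (17469 + 1831)) = 14797*(-32132 + 19300) = 14797*(-12832) = -189875104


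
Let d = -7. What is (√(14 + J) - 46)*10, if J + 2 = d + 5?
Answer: -460 + 10*√10 ≈ -428.38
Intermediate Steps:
J = -4 (J = -2 + (-7 + 5) = -2 - 2 = -4)
(√(14 + J) - 46)*10 = (√(14 - 4) - 46)*10 = (√10 - 46)*10 = (-46 + √10)*10 = -460 + 10*√10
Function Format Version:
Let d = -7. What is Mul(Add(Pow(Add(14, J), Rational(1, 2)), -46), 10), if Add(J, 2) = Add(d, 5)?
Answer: Add(-460, Mul(10, Pow(10, Rational(1, 2)))) ≈ -428.38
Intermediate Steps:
J = -4 (J = Add(-2, Add(-7, 5)) = Add(-2, -2) = -4)
Mul(Add(Pow(Add(14, J), Rational(1, 2)), -46), 10) = Mul(Add(Pow(Add(14, -4), Rational(1, 2)), -46), 10) = Mul(Add(Pow(10, Rational(1, 2)), -46), 10) = Mul(Add(-46, Pow(10, Rational(1, 2))), 10) = Add(-460, Mul(10, Pow(10, Rational(1, 2))))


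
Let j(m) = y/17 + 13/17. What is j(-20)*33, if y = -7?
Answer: 198/17 ≈ 11.647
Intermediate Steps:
j(m) = 6/17 (j(m) = -7/17 + 13/17 = 6/17)
j(-20)*33 = (6/17)*33 = 198/17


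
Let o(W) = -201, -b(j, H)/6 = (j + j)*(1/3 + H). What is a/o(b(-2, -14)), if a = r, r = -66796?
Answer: 66796/201 ≈ 332.32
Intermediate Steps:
b(j, H) = -12*j*(⅓ + H) (b(j, H) = -6*(j + j)*(1/3 + H) = -6*2*j*(⅓ + H) = -12*j*(⅓ + H))
a = -66796
a/o(b(-2, -14)) = -66796/(-201) = -66796*(-1/201) = 66796/201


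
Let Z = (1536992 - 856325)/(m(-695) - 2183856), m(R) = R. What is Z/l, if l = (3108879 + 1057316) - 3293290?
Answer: -680667/1906905490655 ≈ -3.5695e-7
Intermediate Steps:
l = 872905 (l = 4166195 - 3293290 = 872905)
Z = -680667/2184551 (Z = (1536992 - 856325)/(-695 - 2183856) = 680667/(-2184551) = 680667*(-1/2184551) = -680667/2184551 ≈ -0.31158)
Z/l = -680667/2184551/872905 = -680667/2184551*1/872905 = -680667/1906905490655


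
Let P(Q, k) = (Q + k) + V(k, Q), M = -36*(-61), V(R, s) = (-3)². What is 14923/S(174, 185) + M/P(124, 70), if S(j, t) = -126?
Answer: -56177/522 ≈ -107.62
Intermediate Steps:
V(R, s) = 9
M = 2196
P(Q, k) = 9 + Q + k (P(Q, k) = (Q + k) + 9 = 9 + Q + k)
14923/S(174, 185) + M/P(124, 70) = 14923/(-126) + 2196/(9 + 124 + 70) = 14923*(-1/126) + 2196/203 = -14923/126 + 2196*(1/203) = -14923/126 + 2196/203 = -56177/522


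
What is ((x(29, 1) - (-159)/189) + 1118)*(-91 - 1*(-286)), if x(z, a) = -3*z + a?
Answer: 4229485/21 ≈ 2.0140e+5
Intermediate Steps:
x(z, a) = a - 3*z
((x(29, 1) - (-159)/189) + 1118)*(-91 - 1*(-286)) = (((1 - 3*29) - (-159)/189) + 1118)*(-91 - 1*(-286)) = (((1 - 87) - (-159)/189) + 1118)*(-91 + 286) = ((-86 - 1*(-53/63)) + 1118)*195 = ((-86 + 53/63) + 1118)*195 = (-5365/63 + 1118)*195 = (65069/63)*195 = 4229485/21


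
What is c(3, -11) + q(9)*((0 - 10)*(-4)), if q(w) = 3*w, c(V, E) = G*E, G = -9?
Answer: 1179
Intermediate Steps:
c(V, E) = -9*E
c(3, -11) + q(9)*((0 - 10)*(-4)) = -9*(-11) + (3*9)*((0 - 10)*(-4)) = 99 + 27*(-10*(-4)) = 99 + 27*40 = 99 + 1080 = 1179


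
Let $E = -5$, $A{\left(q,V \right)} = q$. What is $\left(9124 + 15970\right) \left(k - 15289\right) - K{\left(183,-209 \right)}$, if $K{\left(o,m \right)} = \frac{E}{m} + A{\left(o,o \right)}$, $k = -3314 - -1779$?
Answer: $- \frac{88235962556}{209} \approx -4.2218 \cdot 10^{8}$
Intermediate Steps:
$k = -1535$ ($k = -3314 + 1779 = -1535$)
$K{\left(o,m \right)} = o - \frac{5}{m}$ ($K{\left(o,m \right)} = - \frac{5}{m} + o = o - \frac{5}{m}$)
$\left(9124 + 15970\right) \left(k - 15289\right) - K{\left(183,-209 \right)} = \left(9124 + 15970\right) \left(-1535 - 15289\right) - \left(183 - \frac{5}{-209}\right) = 25094 \left(-16824\right) - \left(183 - - \frac{5}{209}\right) = -422181456 - \left(183 + \frac{5}{209}\right) = -422181456 - \frac{38252}{209} = - \frac{88235962556}{209}$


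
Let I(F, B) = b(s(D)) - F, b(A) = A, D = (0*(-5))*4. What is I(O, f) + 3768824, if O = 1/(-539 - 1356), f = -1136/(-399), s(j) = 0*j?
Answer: 7141921481/1895 ≈ 3.7688e+6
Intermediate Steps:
D = 0 (D = 0*4 = 0)
s(j) = 0
f = 1136/399 (f = -1136*(-1/399) = 1136/399 ≈ 2.8471)
O = -1/1895 (O = 1/(-1895) = -1/1895 ≈ -0.00052770)
I(F, B) = -F (I(F, B) = 0 - F = -F)
I(O, f) + 3768824 = -1*(-1/1895) + 3768824 = 1/1895 + 3768824 = 7141921481/1895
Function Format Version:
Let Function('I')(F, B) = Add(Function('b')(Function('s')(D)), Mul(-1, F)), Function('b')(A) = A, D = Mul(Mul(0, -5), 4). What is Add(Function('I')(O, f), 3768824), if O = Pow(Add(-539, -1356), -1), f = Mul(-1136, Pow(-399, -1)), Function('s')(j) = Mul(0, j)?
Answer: Rational(7141921481, 1895) ≈ 3.7688e+6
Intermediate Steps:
D = 0 (D = Mul(0, 4) = 0)
Function('s')(j) = 0
f = Rational(1136, 399) (f = Mul(-1136, Rational(-1, 399)) = Rational(1136, 399) ≈ 2.8471)
O = Rational(-1, 1895) (O = Pow(-1895, -1) = Rational(-1, 1895) ≈ -0.00052770)
Function('I')(F, B) = Mul(-1, F) (Function('I')(F, B) = Add(0, Mul(-1, F)) = Mul(-1, F))
Add(Function('I')(O, f), 3768824) = Add(Mul(-1, Rational(-1, 1895)), 3768824) = Add(Rational(1, 1895), 3768824) = Rational(7141921481, 1895)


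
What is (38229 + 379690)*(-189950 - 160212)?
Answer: -146339352878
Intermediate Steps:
(38229 + 379690)*(-189950 - 160212) = 417919*(-350162) = -146339352878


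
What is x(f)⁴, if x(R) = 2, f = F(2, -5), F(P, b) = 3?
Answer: 16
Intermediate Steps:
f = 3
x(f)⁴ = 2⁴ = 16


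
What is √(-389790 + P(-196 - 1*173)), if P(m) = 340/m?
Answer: 5*I*√235885874/123 ≈ 624.33*I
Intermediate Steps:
√(-389790 + P(-196 - 1*173)) = √(-389790 + 340/(-196 - 1*173)) = √(-389790 + 340/(-196 - 173)) = √(-389790 + 340/(-369)) = √(-389790 + 340*(-1/369)) = √(-389790 - 340/369) = √(-143832850/369) = 5*I*√235885874/123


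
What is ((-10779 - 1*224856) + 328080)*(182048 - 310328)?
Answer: -11858844600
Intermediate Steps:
((-10779 - 1*224856) + 328080)*(182048 - 310328) = ((-10779 - 224856) + 328080)*(-128280) = (-235635 + 328080)*(-128280) = 92445*(-128280) = -11858844600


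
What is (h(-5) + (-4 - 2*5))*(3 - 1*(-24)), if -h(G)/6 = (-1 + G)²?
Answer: -6210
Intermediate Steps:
h(G) = -6*(-1 + G)²
(h(-5) + (-4 - 2*5))*(3 - 1*(-24)) = (-6*(-1 - 5)² + (-4 - 2*5))*(3 - 1*(-24)) = (-6*(-6)² + (-4 - 10))*(3 + 24) = (-6*36 - 14)*27 = (-216 - 14)*27 = -230*27 = -6210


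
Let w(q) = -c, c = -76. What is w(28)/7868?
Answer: 19/1967 ≈ 0.0096594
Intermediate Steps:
w(q) = 76 (w(q) = -1*(-76) = 76)
w(28)/7868 = 76/7868 = 76*(1/7868) = 19/1967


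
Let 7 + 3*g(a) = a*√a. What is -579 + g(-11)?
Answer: -1744/3 - 11*I*√11/3 ≈ -581.33 - 12.161*I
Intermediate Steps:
g(a) = -7/3 + a^(3/2)/3 (g(a) = -7/3 + (a*√a)/3 = -7/3 + a^(3/2)/3)
-579 + g(-11) = -579 + (-7/3 + (-11)^(3/2)/3) = -579 + (-7/3 + (-11*I*√11)/3) = -579 + (-7/3 - 11*I*√11/3) = -1744/3 - 11*I*√11/3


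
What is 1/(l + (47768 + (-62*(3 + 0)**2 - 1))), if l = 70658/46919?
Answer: 46919/2215069729 ≈ 2.1182e-5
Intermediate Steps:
l = 70658/46919 (l = 70658*(1/46919) = 70658/46919 ≈ 1.5060)
1/(l + (47768 + (-62*(3 + 0)**2 - 1))) = 1/(70658/46919 + (47768 + (-62*(3 + 0)**2 - 1))) = 1/(70658/46919 + (47768 + (-62*3**2 - 1))) = 1/(70658/46919 + (47768 + (-62*9 - 1))) = 1/(70658/46919 + (47768 + (-558 - 1))) = 1/(70658/46919 + (47768 - 559)) = 1/(70658/46919 + 47209) = 1/(2215069729/46919) = 46919/2215069729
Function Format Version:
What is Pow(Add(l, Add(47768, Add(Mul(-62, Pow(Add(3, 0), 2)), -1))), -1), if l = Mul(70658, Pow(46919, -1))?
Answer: Rational(46919, 2215069729) ≈ 2.1182e-5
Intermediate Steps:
l = Rational(70658, 46919) (l = Mul(70658, Rational(1, 46919)) = Rational(70658, 46919) ≈ 1.5060)
Pow(Add(l, Add(47768, Add(Mul(-62, Pow(Add(3, 0), 2)), -1))), -1) = Pow(Add(Rational(70658, 46919), Add(47768, Add(Mul(-62, Pow(Add(3, 0), 2)), -1))), -1) = Pow(Add(Rational(70658, 46919), Add(47768, Add(Mul(-62, Pow(3, 2)), -1))), -1) = Pow(Add(Rational(70658, 46919), Add(47768, Add(Mul(-62, 9), -1))), -1) = Pow(Add(Rational(70658, 46919), Add(47768, Add(-558, -1))), -1) = Pow(Add(Rational(70658, 46919), Add(47768, -559)), -1) = Pow(Add(Rational(70658, 46919), 47209), -1) = Pow(Rational(2215069729, 46919), -1) = Rational(46919, 2215069729)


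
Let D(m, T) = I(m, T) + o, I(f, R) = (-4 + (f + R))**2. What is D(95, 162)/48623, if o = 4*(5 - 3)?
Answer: 64017/48623 ≈ 1.3166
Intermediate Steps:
I(f, R) = (-4 + R + f)**2 (I(f, R) = (-4 + (R + f))**2 = (-4 + R + f)**2)
o = 8 (o = 4*2 = 8)
D(m, T) = 8 + (-4 + T + m)**2 (D(m, T) = (-4 + T + m)**2 + 8 = 8 + (-4 + T + m)**2)
D(95, 162)/48623 = (8 + (-4 + 162 + 95)**2)/48623 = (8 + 253**2)*(1/48623) = (8 + 64009)*(1/48623) = 64017*(1/48623) = 64017/48623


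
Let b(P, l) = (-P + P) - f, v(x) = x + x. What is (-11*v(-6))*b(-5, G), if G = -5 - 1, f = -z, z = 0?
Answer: 0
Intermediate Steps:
v(x) = 2*x
f = 0 (f = -1*0 = 0)
G = -6
b(P, l) = 0 (b(P, l) = (-P + P) - 1*0 = 0 + 0 = 0)
(-11*v(-6))*b(-5, G) = -22*(-6)*0 = -11*(-12)*0 = 132*0 = 0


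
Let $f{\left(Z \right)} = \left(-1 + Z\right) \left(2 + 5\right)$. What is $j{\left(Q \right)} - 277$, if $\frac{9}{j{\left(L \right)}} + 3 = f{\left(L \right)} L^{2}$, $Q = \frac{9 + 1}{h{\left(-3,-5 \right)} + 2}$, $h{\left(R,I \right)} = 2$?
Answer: $- \frac{46235}{167} \approx -276.86$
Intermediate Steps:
$f{\left(Z \right)} = -7 + 7 Z$ ($f{\left(Z \right)} = \left(-1 + Z\right) 7 = -7 + 7 Z$)
$Q = \frac{5}{2}$ ($Q = \frac{9 + 1}{2 + 2} = \frac{10}{4} = 10 \cdot \frac{1}{4} = \frac{5}{2} \approx 2.5$)
$j{\left(L \right)} = \frac{9}{-3 + L^{2} \left(-7 + 7 L\right)}$ ($j{\left(L \right)} = \frac{9}{-3 + \left(-7 + 7 L\right) L^{2}} = \frac{9}{-3 + L^{2} \left(-7 + 7 L\right)}$)
$j{\left(Q \right)} - 277 = \frac{9}{-3 + 7 \left(\frac{5}{2}\right)^{2} \left(-1 + \frac{5}{2}\right)} - 277 = \frac{9}{-3 + 7 \cdot \frac{25}{4} \cdot \frac{3}{2}} - 277 = \frac{9}{-3 + \frac{525}{8}} - 277 = \frac{9}{\frac{501}{8}} - 277 = 9 \cdot \frac{8}{501} - 277 = \frac{24}{167} - 277 = - \frac{46235}{167}$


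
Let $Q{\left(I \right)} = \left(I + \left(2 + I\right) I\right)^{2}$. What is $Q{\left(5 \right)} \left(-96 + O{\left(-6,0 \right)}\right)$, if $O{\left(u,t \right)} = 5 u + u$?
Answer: $-211200$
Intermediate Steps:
$O{\left(u,t \right)} = 6 u$
$Q{\left(I \right)} = \left(I + I \left(2 + I\right)\right)^{2}$
$Q{\left(5 \right)} \left(-96 + O{\left(-6,0 \right)}\right) = 5^{2} \left(3 + 5\right)^{2} \left(-96 + 6 \left(-6\right)\right) = 25 \cdot 8^{2} \left(-96 - 36\right) = 25 \cdot 64 \left(-132\right) = 1600 \left(-132\right) = -211200$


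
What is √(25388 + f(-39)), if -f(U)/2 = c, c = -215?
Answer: √25818 ≈ 160.68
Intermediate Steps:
f(U) = 430 (f(U) = -2*(-215) = 430)
√(25388 + f(-39)) = √(25388 + 430) = √25818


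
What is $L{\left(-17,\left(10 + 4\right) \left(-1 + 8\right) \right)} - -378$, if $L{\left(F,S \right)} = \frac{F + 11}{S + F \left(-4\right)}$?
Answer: $\frac{31371}{83} \approx 377.96$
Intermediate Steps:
$L{\left(F,S \right)} = \frac{11 + F}{S - 4 F}$
$L{\left(-17,\left(10 + 4\right) \left(-1 + 8\right) \right)} - -378 = \frac{-11 - -17}{- \left(10 + 4\right) \left(-1 + 8\right) + 4 \left(-17\right)} - -378 = \frac{-11 + 17}{- 14 \cdot 7 - 68} + 378 = \frac{1}{\left(-1\right) 98 - 68} \cdot 6 + 378 = \frac{1}{-98 - 68} \cdot 6 + 378 = \frac{1}{-166} \cdot 6 + 378 = \left(- \frac{1}{166}\right) 6 + 378 = - \frac{3}{83} + 378 = \frac{31371}{83}$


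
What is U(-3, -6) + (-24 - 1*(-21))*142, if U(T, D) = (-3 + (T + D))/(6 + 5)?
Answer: -4698/11 ≈ -427.09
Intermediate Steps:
U(T, D) = -3/11 + D/11 + T/11 (U(T, D) = (-3 + (D + T))/11 = (-3 + D + T)*(1/11) = -3/11 + D/11 + T/11)
U(-3, -6) + (-24 - 1*(-21))*142 = (-3/11 + (1/11)*(-6) + (1/11)*(-3)) + (-24 - 1*(-21))*142 = (-3/11 - 6/11 - 3/11) + (-24 + 21)*142 = -12/11 - 3*142 = -12/11 - 426 = -4698/11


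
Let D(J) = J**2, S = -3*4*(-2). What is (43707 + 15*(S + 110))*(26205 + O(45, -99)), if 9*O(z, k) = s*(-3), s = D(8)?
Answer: 1197038689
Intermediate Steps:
S = 24 (S = -12*(-2) = 24)
s = 64 (s = 8**2 = 64)
O(z, k) = -64/3 (O(z, k) = (64*(-3))/9 = (1/9)*(-192) = -64/3)
(43707 + 15*(S + 110))*(26205 + O(45, -99)) = (43707 + 15*(24 + 110))*(26205 - 64/3) = (43707 + 15*134)*(78551/3) = (43707 + 2010)*(78551/3) = 45717*(78551/3) = 1197038689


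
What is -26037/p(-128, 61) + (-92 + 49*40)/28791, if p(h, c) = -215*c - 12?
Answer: 774152503/377939457 ≈ 2.0484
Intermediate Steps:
p(h, c) = -12 - 215*c
-26037/p(-128, 61) + (-92 + 49*40)/28791 = -26037/(-12 - 215*61) + (-92 + 49*40)/28791 = -26037/(-12 - 13115) + (-92 + 1960)*(1/28791) = -26037/(-13127) + 1868*(1/28791) = -26037*(-1/13127) + 1868/28791 = 26037/13127 + 1868/28791 = 774152503/377939457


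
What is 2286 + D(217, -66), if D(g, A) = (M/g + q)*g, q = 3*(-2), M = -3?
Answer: 981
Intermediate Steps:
q = -6
D(g, A) = g*(-6 - 3/g) (D(g, A) = (-3/g - 6)*g = (-6 - 3/g)*g = g*(-6 - 3/g))
2286 + D(217, -66) = 2286 + (-3 - 6*217) = 2286 + (-3 - 1302) = 2286 - 1305 = 981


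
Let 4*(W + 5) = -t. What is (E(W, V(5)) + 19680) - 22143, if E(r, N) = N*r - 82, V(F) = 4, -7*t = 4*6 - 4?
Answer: -17935/7 ≈ -2562.1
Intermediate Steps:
t = -20/7 (t = -(4*6 - 4)/7 = -(24 - 4)/7 = -⅐*20 = -20/7 ≈ -2.8571)
W = -30/7 (W = -5 + (-1*(-20/7))/4 = -5 + (¼)*(20/7) = -5 + 5/7 = -30/7 ≈ -4.2857)
E(r, N) = -82 + N*r
(E(W, V(5)) + 19680) - 22143 = ((-82 + 4*(-30/7)) + 19680) - 22143 = ((-82 - 120/7) + 19680) - 22143 = (-694/7 + 19680) - 22143 = 137066/7 - 22143 = -17935/7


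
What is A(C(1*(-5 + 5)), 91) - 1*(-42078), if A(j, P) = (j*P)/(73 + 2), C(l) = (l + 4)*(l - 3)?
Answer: 1051586/25 ≈ 42063.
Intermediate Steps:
C(l) = (-3 + l)*(4 + l) (C(l) = (4 + l)*(-3 + l) = (-3 + l)*(4 + l))
A(j, P) = P*j/75 (A(j, P) = (P*j)/75 = (P*j)*(1/75) = P*j/75)
A(C(1*(-5 + 5)), 91) - 1*(-42078) = (1/75)*91*(-12 + 1*(-5 + 5) + (1*(-5 + 5))²) - 1*(-42078) = (1/75)*91*(-12 + 1*0 + (1*0)²) + 42078 = (1/75)*91*(-12 + 0 + 0²) + 42078 = (1/75)*91*(-12 + 0 + 0) + 42078 = (1/75)*91*(-12) + 42078 = -364/25 + 42078 = 1051586/25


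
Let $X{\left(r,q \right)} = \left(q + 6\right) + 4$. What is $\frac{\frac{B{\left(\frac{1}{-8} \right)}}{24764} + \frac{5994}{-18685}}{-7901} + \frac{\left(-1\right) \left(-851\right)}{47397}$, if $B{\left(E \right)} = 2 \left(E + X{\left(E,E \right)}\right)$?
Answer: $\frac{4555443176041}{253147335546840} \approx 0.017995$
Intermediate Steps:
$X{\left(r,q \right)} = 10 + q$ ($X{\left(r,q \right)} = \left(6 + q\right) + 4 = 10 + q$)
$B{\left(E \right)} = 20 + 4 E$ ($B{\left(E \right)} = 2 \left(E + \left(10 + E\right)\right) = 2 \left(10 + 2 E\right) = 20 + 4 E$)
$\frac{\frac{B{\left(\frac{1}{-8} \right)}}{24764} + \frac{5994}{-18685}}{-7901} + \frac{\left(-1\right) \left(-851\right)}{47397} = \frac{\frac{20 + \frac{4}{-8}}{24764} + \frac{5994}{-18685}}{-7901} + \frac{\left(-1\right) \left(-851\right)}{47397} = \left(\left(20 + 4 \left(- \frac{1}{8}\right)\right) \frac{1}{24764} + 5994 \left(- \frac{1}{18685}\right)\right) \left(- \frac{1}{7901}\right) + 851 \cdot \frac{1}{47397} = \left(\left(20 - \frac{1}{2}\right) \frac{1}{24764} - \frac{162}{505}\right) \left(- \frac{1}{7901}\right) + \frac{23}{1281} = \left(\frac{39}{2} \cdot \frac{1}{24764} - \frac{162}{505}\right) \left(- \frac{1}{7901}\right) + \frac{23}{1281} = \left(\frac{39}{49528} - \frac{162}{505}\right) \left(- \frac{1}{7901}\right) + \frac{23}{1281} = \left(- \frac{8003841}{25011640}\right) \left(- \frac{1}{7901}\right) + \frac{23}{1281} = \frac{8003841}{197616967640} + \frac{23}{1281} = \frac{4555443176041}{253147335546840}$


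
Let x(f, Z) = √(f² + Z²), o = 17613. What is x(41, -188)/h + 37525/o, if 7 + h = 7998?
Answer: 1975/927 + 5*√1481/7991 ≈ 2.1546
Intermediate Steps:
h = 7991 (h = -7 + 7998 = 7991)
x(f, Z) = √(Z² + f²)
x(41, -188)/h + 37525/o = √((-188)² + 41²)/7991 + 37525/17613 = √(35344 + 1681)*(1/7991) + 37525*(1/17613) = √37025*(1/7991) + 1975/927 = (5*√1481)*(1/7991) + 1975/927 = 5*√1481/7991 + 1975/927 = 1975/927 + 5*√1481/7991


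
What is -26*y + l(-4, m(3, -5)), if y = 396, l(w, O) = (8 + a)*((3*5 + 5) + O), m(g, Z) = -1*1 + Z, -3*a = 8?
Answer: -30664/3 ≈ -10221.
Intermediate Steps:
a = -8/3 (a = -⅓*8 = -8/3 ≈ -2.6667)
m(g, Z) = -1 + Z
l(w, O) = 320/3 + 16*O/3 (l(w, O) = (8 - 8/3)*((3*5 + 5) + O) = 16*((15 + 5) + O)/3 = 16*(20 + O)/3 = 320/3 + 16*O/3)
-26*y + l(-4, m(3, -5)) = -26*396 + (320/3 + 16*(-1 - 5)/3) = -10296 + (320/3 + (16/3)*(-6)) = -10296 + (320/3 - 32) = -10296 + 224/3 = -30664/3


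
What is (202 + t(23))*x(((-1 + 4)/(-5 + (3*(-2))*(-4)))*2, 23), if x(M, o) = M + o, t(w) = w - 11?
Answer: 94802/19 ≈ 4989.6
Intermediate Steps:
t(w) = -11 + w
(202 + t(23))*x(((-1 + 4)/(-5 + (3*(-2))*(-4)))*2, 23) = (202 + (-11 + 23))*(((-1 + 4)/(-5 + (3*(-2))*(-4)))*2 + 23) = (202 + 12)*((3/(-5 - 6*(-4)))*2 + 23) = 214*((3/(-5 + 24))*2 + 23) = 214*((3/19)*2 + 23) = 214*(6/19 + 23) = 214*(443/19) = 94802/19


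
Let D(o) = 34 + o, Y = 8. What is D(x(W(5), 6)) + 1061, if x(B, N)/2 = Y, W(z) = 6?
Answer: 1111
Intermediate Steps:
x(B, N) = 16 (x(B, N) = 2*8 = 16)
D(x(W(5), 6)) + 1061 = (34 + 16) + 1061 = 50 + 1061 = 1111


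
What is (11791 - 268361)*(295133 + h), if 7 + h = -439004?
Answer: 36914778460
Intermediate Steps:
h = -439011 (h = -7 - 439004 = -439011)
(11791 - 268361)*(295133 + h) = (11791 - 268361)*(295133 - 439011) = -256570*(-143878) = 36914778460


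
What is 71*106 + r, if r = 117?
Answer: 7643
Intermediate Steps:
71*106 + r = 71*106 + 117 = 7526 + 117 = 7643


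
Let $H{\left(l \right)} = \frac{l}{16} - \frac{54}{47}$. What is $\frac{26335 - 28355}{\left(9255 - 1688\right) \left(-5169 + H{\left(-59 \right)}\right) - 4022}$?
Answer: $\frac{32320}{626471077} \approx 5.1591 \cdot 10^{-5}$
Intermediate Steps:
$H{\left(l \right)} = - \frac{54}{47} + \frac{l}{16}$ ($H{\left(l \right)} = l \frac{1}{16} - \frac{54}{47} = \frac{l}{16} - \frac{54}{47} = - \frac{54}{47} + \frac{l}{16}$)
$\frac{26335 - 28355}{\left(9255 - 1688\right) \left(-5169 + H{\left(-59 \right)}\right) - 4022} = \frac{26335 - 28355}{\left(9255 - 1688\right) \left(-5169 + \left(- \frac{54}{47} + \frac{1}{16} \left(-59\right)\right)\right) - 4022} = \frac{26335 - 28355}{7567 \left(-5169 - \frac{3637}{752}\right) - 4022} = - \frac{2020}{7567 \left(-5169 - \frac{3637}{752}\right) - 4022} = - \frac{2020}{7567 \left(- \frac{3890725}{752}\right) - 4022} = - \frac{2020}{- \frac{626406725}{16} - 4022} = - \frac{2020}{- \frac{626471077}{16}} = \left(-2020\right) \left(- \frac{16}{626471077}\right) = \frac{32320}{626471077}$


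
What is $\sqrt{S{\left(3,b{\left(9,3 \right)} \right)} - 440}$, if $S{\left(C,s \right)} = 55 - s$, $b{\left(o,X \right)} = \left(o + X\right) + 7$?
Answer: $2 i \sqrt{101} \approx 20.1 i$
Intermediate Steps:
$b{\left(o,X \right)} = 7 + X + o$ ($b{\left(o,X \right)} = \left(X + o\right) + 7 = 7 + X + o$)
$\sqrt{S{\left(3,b{\left(9,3 \right)} \right)} - 440} = \sqrt{\left(55 - \left(7 + 3 + 9\right)\right) - 440} = \sqrt{\left(55 - 19\right) - 440} = \sqrt{36 - 440} = \sqrt{-404} = 2 i \sqrt{101}$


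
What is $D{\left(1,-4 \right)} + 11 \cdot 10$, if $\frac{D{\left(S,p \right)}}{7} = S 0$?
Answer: $110$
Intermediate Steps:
$D{\left(S,p \right)} = 0$ ($D{\left(S,p \right)} = 7 S 0 = 7 \cdot 0 = 0$)
$D{\left(1,-4 \right)} + 11 \cdot 10 = 0 + 11 \cdot 10 = 0 + 110 = 110$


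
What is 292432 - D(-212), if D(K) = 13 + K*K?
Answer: 247475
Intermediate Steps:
D(K) = 13 + K**2
292432 - D(-212) = 292432 - (13 + (-212)**2) = 292432 - (13 + 44944) = 292432 - 1*44957 = 292432 - 44957 = 247475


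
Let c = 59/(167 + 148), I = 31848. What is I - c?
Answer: 10032061/315 ≈ 31848.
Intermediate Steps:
c = 59/315 ≈ 0.18730
I - c = 31848 - 1*59/315 = 31848 - 59/315 = 10032061/315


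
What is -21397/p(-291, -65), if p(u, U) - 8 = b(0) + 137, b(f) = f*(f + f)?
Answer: -21397/145 ≈ -147.57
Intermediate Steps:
b(f) = 2*f**2 (b(f) = f*(2*f) = 2*f**2)
p(u, U) = 145 (p(u, U) = 8 + (2*0**2 + 137) = 8 + (2*0 + 137) = 8 + (0 + 137) = 8 + 137 = 145)
-21397/p(-291, -65) = -21397/145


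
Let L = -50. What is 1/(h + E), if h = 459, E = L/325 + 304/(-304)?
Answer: 13/5952 ≈ 0.0021841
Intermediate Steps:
E = -15/13 (E = -50/325 + 304/(-304) = -50*1/325 + 304*(-1/304) = -2/13 - 1 = -15/13 ≈ -1.1538)
1/(h + E) = 1/(459 - 15/13) = 1/(5952/13) = 13/5952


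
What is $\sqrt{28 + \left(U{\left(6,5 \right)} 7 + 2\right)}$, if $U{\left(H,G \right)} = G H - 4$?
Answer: $2 \sqrt{53} \approx 14.56$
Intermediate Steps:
$U{\left(H,G \right)} = -4 + G H$
$\sqrt{28 + \left(U{\left(6,5 \right)} 7 + 2\right)} = \sqrt{28 + \left(\left(-4 + 5 \cdot 6\right) 7 + 2\right)} = \sqrt{28 + \left(\left(-4 + 30\right) 7 + 2\right)} = \sqrt{28 + \left(26 \cdot 7 + 2\right)} = \sqrt{28 + \left(182 + 2\right)} = \sqrt{28 + 184} = \sqrt{212} = 2 \sqrt{53}$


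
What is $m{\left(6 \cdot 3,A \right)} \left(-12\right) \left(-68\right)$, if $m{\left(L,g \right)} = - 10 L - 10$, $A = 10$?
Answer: $-155040$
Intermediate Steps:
$m{\left(L,g \right)} = -10 - 10 L$
$m{\left(6 \cdot 3,A \right)} \left(-12\right) \left(-68\right) = \left(-10 - 10 \cdot 6 \cdot 3\right) \left(-12\right) \left(-68\right) = \left(-10 - 180\right) \left(-12\right) \left(-68\right) = \left(-190\right) \left(-12\right) \left(-68\right) = 2280 \left(-68\right) = -155040$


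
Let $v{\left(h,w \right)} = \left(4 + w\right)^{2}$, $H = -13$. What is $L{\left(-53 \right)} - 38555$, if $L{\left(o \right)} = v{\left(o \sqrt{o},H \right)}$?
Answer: $-38474$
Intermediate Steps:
$L{\left(o \right)} = 81$ ($L{\left(o \right)} = \left(4 - 13\right)^{2} = \left(-9\right)^{2} = 81$)
$L{\left(-53 \right)} - 38555 = 81 - 38555 = -38474$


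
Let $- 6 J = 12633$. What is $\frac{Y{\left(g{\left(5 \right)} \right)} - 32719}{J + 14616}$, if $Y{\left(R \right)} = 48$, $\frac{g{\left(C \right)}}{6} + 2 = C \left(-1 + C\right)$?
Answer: $- \frac{65342}{25021} \approx -2.6115$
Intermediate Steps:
$J = - \frac{4211}{2}$ ($J = \left(- \frac{1}{6}\right) 12633 = - \frac{4211}{2} \approx -2105.5$)
$g{\left(C \right)} = -12 + 6 C \left(-1 + C\right)$
$\frac{Y{\left(g{\left(5 \right)} \right)} - 32719}{J + 14616} = \frac{48 - 32719}{- \frac{4211}{2} + 14616} = - \frac{32671}{\frac{25021}{2}} = \left(-32671\right) \frac{2}{25021} = - \frac{65342}{25021}$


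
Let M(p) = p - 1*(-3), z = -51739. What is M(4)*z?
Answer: -362173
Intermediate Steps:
M(p) = 3 + p (M(p) = p + 3 = 3 + p)
M(4)*z = (3 + 4)*(-51739) = 7*(-51739) = -362173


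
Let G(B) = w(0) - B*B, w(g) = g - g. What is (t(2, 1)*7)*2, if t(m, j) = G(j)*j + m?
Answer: 14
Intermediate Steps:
w(g) = 0
G(B) = -B² (G(B) = 0 - B*B = 0 - B² = -B²)
t(m, j) = m - j³ (t(m, j) = (-j²)*j + m = -j³ + m = m - j³)
(t(2, 1)*7)*2 = ((2 - 1*1³)*7)*2 = ((2 - 1*1)*7)*2 = ((2 - 1)*7)*2 = (1*7)*2 = 7*2 = 14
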